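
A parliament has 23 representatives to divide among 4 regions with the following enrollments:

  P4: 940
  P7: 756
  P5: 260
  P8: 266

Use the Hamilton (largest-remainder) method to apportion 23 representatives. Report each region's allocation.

P4 10, P7 8, P5 2, P8 3

Standard divisor: 2222 ÷ 23 ≈ 96.609.
Standard quotas: P4 9.730, P7 7.825, P5 2.691, P8 2.753.
Lower quotas: P4 9, P7 7, P5 2, P8 2 (sum 20, leaving 3 seats).
Remainders in descending order: P7 0.825, P8 0.753, P4 0.730, P5 0.691.
The surplus seats go to P7, P8, P4.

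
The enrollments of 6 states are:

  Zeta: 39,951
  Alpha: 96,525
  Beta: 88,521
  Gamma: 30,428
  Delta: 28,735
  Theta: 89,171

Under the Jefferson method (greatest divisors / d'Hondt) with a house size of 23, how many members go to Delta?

1

Standard divisor 373331/23 ≈ 16231.783; standard quotas: Zeta 2.461, Alpha 5.947, Beta 5.454, Gamma 1.875, Delta 1.770, Theta 5.494.
Rounding down gives 2, 5, 5, 1, 1, 5 = 19 seats, so the divisor must be adjusted.
With modified divisor 14600: modified quotas Zeta 2.736, Alpha 6.611, Beta 6.063, Gamma 2.084, Delta 1.968, Theta 6.108.
Rounding down: Zeta 2, Alpha 6, Beta 6, Gamma 2, Delta 1, Theta 6 (total 23).
Delta receives 1.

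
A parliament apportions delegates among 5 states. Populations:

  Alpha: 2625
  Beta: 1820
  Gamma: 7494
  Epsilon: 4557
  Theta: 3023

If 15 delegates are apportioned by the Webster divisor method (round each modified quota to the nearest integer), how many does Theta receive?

Standard divisor 19519/15 ≈ 1301.267; standard quotas: Alpha 2.017, Beta 1.399, Gamma 5.759, Epsilon 3.502, Theta 2.323.
Rounding to the nearest integer gives Alpha 2, Beta 1, Gamma 6, Epsilon 4, Theta 2 — total 15, matching the house size, so no adjustment is needed.
Theta receives 2.

2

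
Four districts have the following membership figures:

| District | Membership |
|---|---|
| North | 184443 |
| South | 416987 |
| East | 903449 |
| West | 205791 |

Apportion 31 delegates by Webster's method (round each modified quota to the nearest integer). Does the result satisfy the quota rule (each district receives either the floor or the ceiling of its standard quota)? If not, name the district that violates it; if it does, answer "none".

Standard quotas: North 3.342, South 7.556, East 16.372, West 3.729.
Webster allocation: North 3, South 8, East 16, West 4.
Every allocation lies between the lower and upper quota.

none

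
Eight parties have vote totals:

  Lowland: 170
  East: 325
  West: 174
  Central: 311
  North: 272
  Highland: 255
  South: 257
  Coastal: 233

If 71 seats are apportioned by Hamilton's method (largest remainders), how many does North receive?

Total 1997; standard divisor 1997/71 ≈ 28.127.
Standard quotas: Lowland 6.044, East 11.555, West 6.186, Central 11.057, North 9.671, Highland 9.066, South 9.137, Coastal 8.284.
Lower quotas: Lowland 6, East 11, West 6, Central 11, North 9, Highland 9, South 9, Coastal 8 (sum 69, leaving 2 seats).
Remainders in descending order: North 0.671, East 0.555, Coastal 0.284, West 0.186, South 0.137, Highland 0.066, Central 0.057, Lowland 0.044.
Largest remainders: North, East receive the extra seats.
North receives 10.

10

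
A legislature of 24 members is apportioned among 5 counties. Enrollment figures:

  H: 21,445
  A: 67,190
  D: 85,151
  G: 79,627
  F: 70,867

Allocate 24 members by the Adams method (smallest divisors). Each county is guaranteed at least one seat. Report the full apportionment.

Standard divisor 324280/24 ≈ 13511.667; standard quotas: H 1.587, A 4.973, D 6.302, G 5.893, F 5.245.
Rounding up gives 2, 5, 7, 6, 6 = 26 seats, so the divisor must be adjusted.
With modified divisor 15100: modified quotas H 1.420, A 4.450, D 5.639, G 5.273, F 4.693.
Rounding up: H 2, A 5, D 6, G 6, F 5 (total 24).

H=2, A=5, D=6, G=6, F=5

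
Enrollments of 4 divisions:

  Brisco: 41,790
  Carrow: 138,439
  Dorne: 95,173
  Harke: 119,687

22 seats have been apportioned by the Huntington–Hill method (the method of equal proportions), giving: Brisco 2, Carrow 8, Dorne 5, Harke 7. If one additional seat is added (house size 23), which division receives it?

Priority for the next seat is population ÷ (√(s·(s+1))).
Priorities: Brisco 17060.696, Carrow 16315.193, Dorne 17376.133, Harke 15993.848.
Highest priority: Dorne.

Dorne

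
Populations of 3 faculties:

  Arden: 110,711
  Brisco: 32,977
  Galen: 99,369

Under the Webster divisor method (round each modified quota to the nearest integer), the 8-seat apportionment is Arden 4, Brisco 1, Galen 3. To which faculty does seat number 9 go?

Galen

Priority for the next seat is population ÷ (current seats + 0.5).
Priorities: Arden 24602.444, Brisco 21984.667, Galen 28391.143.
Highest priority: Galen.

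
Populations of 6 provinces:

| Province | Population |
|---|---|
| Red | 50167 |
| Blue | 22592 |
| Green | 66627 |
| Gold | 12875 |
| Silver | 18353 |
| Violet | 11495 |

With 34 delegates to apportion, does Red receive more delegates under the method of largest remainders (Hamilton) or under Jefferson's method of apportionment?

Jefferson

Hamilton: Red 9, Blue 4, Green 13, Gold 2, Silver 4, Violet 2.
Jefferson: Red 10, Blue 4, Green 13, Gold 2, Silver 3, Violet 2.
Red gets 9 under Hamilton and 10 under Jefferson.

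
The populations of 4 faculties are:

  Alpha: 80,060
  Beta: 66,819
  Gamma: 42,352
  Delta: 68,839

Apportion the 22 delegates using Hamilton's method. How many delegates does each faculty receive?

Standard divisor: 258070 ÷ 22 ≈ 11730.455.
Standard quotas: Alpha 6.8250, Beta 5.6962, Gamma 3.6104, Delta 5.8684.
Lower quotas: Alpha 6, Beta 5, Gamma 3, Delta 5 (sum 19, leaving 3 seats).
Remainders in descending order: Delta 0.8684, Alpha 0.8250, Beta 0.6962, Gamma 0.6104.
The surplus seats go to Delta, Alpha, Beta.

Alpha 7, Beta 6, Gamma 3, Delta 6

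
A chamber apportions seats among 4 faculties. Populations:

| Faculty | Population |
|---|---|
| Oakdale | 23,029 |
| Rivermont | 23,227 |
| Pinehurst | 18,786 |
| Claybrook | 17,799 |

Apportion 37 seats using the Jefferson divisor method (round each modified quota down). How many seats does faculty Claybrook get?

Standard divisor 82841/37 ≈ 2238.946; standard quotas: Oakdale 10.286, Rivermont 10.374, Pinehurst 8.391, Claybrook 7.950.
Rounding down gives 10, 10, 8, 7 = 35 seats, so the divisor must be adjusted.
With modified divisor 2100: modified quotas Oakdale 10.966, Rivermont 11.060, Pinehurst 8.946, Claybrook 8.476.
Rounding down: Oakdale 10, Rivermont 11, Pinehurst 8, Claybrook 8 (total 37).
Claybrook receives 8.

8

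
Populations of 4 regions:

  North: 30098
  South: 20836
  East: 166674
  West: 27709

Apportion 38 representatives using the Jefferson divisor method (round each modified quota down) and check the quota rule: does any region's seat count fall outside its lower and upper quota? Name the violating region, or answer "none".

Standard quotas: North 4.662, South 3.228, East 25.818, West 4.292.
Jefferson allocation: North 4, South 3, East 27, West 4.
East has quota 25.818 (lower 25, upper 26) but receives 27 — outside the quota interval.

East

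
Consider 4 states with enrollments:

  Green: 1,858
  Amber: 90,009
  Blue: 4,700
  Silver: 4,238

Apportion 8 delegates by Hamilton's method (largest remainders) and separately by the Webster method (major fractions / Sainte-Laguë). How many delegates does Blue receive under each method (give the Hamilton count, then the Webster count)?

Hamilton: Green 0, Amber 7, Blue 1, Silver 0.
Webster: Green 0, Amber 8, Blue 0, Silver 0.
Blue gets 1 under Hamilton and 0 under Webster.

1 and 0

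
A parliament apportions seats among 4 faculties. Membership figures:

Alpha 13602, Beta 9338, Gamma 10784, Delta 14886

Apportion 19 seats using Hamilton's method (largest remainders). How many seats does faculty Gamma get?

The standard divisor is 48610/19 ≈ 2558.421.
Standard quotas: Alpha 5.3166, Beta 3.6499, Gamma 4.2151, Delta 5.8184.
Lower quotas: Alpha 5, Beta 3, Gamma 4, Delta 5 (sum 17, leaving 2 seats).
Remainders in descending order: Delta 0.8184, Beta 0.6499, Alpha 0.3166, Gamma 0.2151.
Largest remainders: Delta, Beta receive the extra seats.
Gamma receives 4.

4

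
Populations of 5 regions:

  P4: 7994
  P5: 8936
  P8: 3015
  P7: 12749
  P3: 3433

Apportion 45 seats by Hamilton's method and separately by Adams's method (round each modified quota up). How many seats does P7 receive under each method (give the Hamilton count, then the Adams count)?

16 and 15

Hamilton: P4 10, P5 11, P8 4, P7 16, P3 4.
Adams: P4 10, P5 11, P8 4, P7 15, P3 5.
P7 gets 16 under Hamilton and 15 under Adams.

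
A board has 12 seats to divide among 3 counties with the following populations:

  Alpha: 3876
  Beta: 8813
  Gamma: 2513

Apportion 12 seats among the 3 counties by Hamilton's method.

Total 15202; standard divisor 15202/12 ≈ 1266.833.
Standard quotas: Alpha 3.0596, Beta 6.9567, Gamma 1.9837.
Lower quotas: Alpha 3, Beta 6, Gamma 1 (sum 10, leaving 2 seats).
Remainders in descending order: Gamma 0.9837, Beta 0.9567, Alpha 0.0596.
Largest remainders: Gamma, Beta receive the extra seats.

Alpha 3; Beta 7; Gamma 2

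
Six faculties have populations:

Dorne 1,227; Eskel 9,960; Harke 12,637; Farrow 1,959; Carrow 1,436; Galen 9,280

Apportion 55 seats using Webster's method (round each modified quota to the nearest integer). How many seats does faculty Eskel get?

Standard divisor 36499/55 ≈ 663.618; standard quotas: Dorne 1.849, Eskel 15.009, Harke 19.043, Farrow 2.952, Carrow 2.164, Galen 13.984.
Rounding to the nearest integer gives Dorne 2, Eskel 15, Harke 19, Farrow 3, Carrow 2, Galen 14 — total 55, matching the house size, so no adjustment is needed.
Eskel receives 15.

15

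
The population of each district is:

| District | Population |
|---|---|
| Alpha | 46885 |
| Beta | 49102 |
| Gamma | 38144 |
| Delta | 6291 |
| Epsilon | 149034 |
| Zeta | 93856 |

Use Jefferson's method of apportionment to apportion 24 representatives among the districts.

Alpha 3; Beta 3; Gamma 2; Delta 0; Epsilon 10; Zeta 6

Standard divisor 383312/24 ≈ 15971.333; standard quotas: Alpha 2.936, Beta 3.074, Gamma 2.388, Delta 0.394, Epsilon 9.331, Zeta 5.877.
Rounding down gives 2, 3, 2, 0, 9, 5 = 21 seats, so the divisor must be adjusted.
With modified divisor 14200: modified quotas Alpha 3.302, Beta 3.458, Gamma 2.686, Delta 0.443, Epsilon 10.495, Zeta 6.610.
Rounding down: Alpha 3, Beta 3, Gamma 2, Delta 0, Epsilon 10, Zeta 6 (total 24).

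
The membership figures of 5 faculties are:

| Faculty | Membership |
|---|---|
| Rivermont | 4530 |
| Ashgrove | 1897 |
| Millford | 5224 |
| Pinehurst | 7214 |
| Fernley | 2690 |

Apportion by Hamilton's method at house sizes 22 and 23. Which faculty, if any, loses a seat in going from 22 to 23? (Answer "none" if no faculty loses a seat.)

none

At 22 seats: Rivermont 5, Ashgrove 2, Millford 5, Pinehurst 7, Fernley 3.
At 23 seats: Rivermont 5, Ashgrove 2, Millford 5, Pinehurst 8, Fernley 3.
No faculty's allocation decreased.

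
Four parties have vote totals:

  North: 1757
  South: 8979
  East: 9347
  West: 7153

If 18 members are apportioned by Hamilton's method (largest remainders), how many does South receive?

Standard divisor: 27236 ÷ 18 ≈ 1513.111.
Standard quotas: North 1.1612, South 5.9341, East 6.1773, West 4.7273.
Lower quotas: North 1, South 5, East 6, West 4 (sum 16, leaving 2 seats).
Remainders in descending order: South 0.9341, West 0.7273, East 0.1773, North 0.1612.
Largest remainders: South, West receive the extra seats.
South receives 6.

6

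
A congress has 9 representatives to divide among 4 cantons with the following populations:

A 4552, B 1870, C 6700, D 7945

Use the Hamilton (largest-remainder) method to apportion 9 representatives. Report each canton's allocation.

Total 21067; standard divisor 21067/9 ≈ 2340.778.
Standard quotas: A 1.9447, B 0.7989, C 2.8623, D 3.3942.
Lower quotas: A 1, B 0, C 2, D 3 (sum 6, leaving 3 seats).
Remainders in descending order: A 0.9447, C 0.8623, B 0.7989, D 0.3942.
Largest remainders: A, C, B receive the extra seats.

A=2, B=1, C=3, D=3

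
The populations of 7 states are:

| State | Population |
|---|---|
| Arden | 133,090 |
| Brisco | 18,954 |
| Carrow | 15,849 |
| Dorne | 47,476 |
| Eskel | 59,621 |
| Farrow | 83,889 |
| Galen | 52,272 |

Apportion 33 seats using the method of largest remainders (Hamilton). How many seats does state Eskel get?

5

Total 411151; standard divisor 411151/33 ≈ 12459.121.
Standard quotas: Arden 10.6821, Brisco 1.5213, Carrow 1.2721, Dorne 3.8105, Eskel 4.7853, Farrow 6.7331, Galen 4.1955.
Lower quotas: Arden 10, Brisco 1, Carrow 1, Dorne 3, Eskel 4, Farrow 6, Galen 4 (sum 29, leaving 4 seats).
Remainders in descending order: Dorne 0.8105, Eskel 0.7853, Farrow 0.7331, Arden 0.6821, Brisco 0.5213, Carrow 0.2721, Galen 0.1955.
Largest remainders: Dorne, Eskel, Farrow, Arden receive the extra seats.
Eskel receives 5.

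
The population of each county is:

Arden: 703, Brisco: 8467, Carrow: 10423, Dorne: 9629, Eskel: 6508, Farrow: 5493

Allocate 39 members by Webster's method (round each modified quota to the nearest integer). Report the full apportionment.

Arden 1, Brisco 8, Carrow 10, Dorne 9, Eskel 6, Farrow 5

Standard divisor 41223/39 ≈ 1057; standard quotas: Arden 0.665, Brisco 8.010, Carrow 9.861, Dorne 9.110, Eskel 6.157, Farrow 5.197.
Rounding to the nearest integer gives Arden 1, Brisco 8, Carrow 10, Dorne 9, Eskel 6, Farrow 5 — total 39, matching the house size, so no adjustment is needed.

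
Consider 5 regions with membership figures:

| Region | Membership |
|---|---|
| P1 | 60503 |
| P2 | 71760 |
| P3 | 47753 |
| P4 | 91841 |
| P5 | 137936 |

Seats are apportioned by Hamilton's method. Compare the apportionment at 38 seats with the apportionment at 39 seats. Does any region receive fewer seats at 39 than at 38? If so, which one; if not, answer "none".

none

At 38 seats: P1 6, P2 7, P3 4, P4 8, P5 13.
At 39 seats: P1 6, P2 7, P3 4, P4 9, P5 13.
No region's allocation decreased.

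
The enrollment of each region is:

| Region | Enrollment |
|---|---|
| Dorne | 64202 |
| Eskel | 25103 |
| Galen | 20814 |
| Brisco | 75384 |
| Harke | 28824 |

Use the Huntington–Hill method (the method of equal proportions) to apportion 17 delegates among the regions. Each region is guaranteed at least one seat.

Dorne 5; Eskel 2; Galen 2; Brisco 6; Harke 2

With divisor 12765: modified quotas Dorne 5.030, Eskel 1.967, Galen 1.631, Brisco 5.906, Harke 2.258.
Geometric-mean thresholds: Dorne √(5·6)=5.477, Eskel √(1·2)=1.414, Galen √(1·2)=1.414, Brisco √(5·6)=5.477, Harke √(2·3)=2.449.
Each quota rounded against its threshold gives Dorne 5, Eskel 2, Galen 2, Brisco 6, Harke 2 (total 17).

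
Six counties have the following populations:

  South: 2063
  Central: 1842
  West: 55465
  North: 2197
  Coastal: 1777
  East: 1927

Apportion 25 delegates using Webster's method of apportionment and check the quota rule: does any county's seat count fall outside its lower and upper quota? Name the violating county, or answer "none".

West

Standard quotas: South 0.790, Central 0.706, West 21.244, North 0.841, Coastal 0.681, East 0.738.
Webster allocation: South 1, Central 1, West 20, North 1, Coastal 1, East 1.
West has quota 21.244 (lower 21, upper 22) but receives 20 — outside the quota interval.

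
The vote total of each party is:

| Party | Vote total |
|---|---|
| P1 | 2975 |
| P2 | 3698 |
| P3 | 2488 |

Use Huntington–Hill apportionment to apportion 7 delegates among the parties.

P1 2; P2 3; P3 2

With divisor 1362: modified quotas P1 2.184, P2 2.715, P3 1.827.
Geometric-mean thresholds: P1 √(2·3)=2.449, P2 √(2·3)=2.449, P3 √(1·2)=1.414.
Each quota rounded against its threshold gives P1 2, P2 3, P3 2 (total 7).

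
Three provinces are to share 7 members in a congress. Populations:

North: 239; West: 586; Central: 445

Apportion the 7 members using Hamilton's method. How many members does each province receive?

The standard divisor is 1270/7 ≈ 181.429.
Standard quotas: North 1.317, West 3.230, Central 2.453.
Lower quotas: North 1, West 3, Central 2 (sum 6, leaving 1 seat).
Remainders in descending order: Central 0.453, North 0.317, West 0.230.
The surplus seat goes to Central.

North 1; West 3; Central 3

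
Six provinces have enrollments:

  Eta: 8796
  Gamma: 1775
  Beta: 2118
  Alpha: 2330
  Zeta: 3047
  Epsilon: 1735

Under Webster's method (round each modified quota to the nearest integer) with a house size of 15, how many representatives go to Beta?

Standard divisor 19801/15 ≈ 1320.067; standard quotas: Eta 6.663, Gamma 1.345, Beta 1.604, Alpha 1.765, Zeta 2.308, Epsilon 1.314.
Rounding to the nearest integer gives Eta 7, Gamma 1, Beta 2, Alpha 2, Zeta 2, Epsilon 1 — total 15, matching the house size, so no adjustment is needed.
Beta receives 2.

2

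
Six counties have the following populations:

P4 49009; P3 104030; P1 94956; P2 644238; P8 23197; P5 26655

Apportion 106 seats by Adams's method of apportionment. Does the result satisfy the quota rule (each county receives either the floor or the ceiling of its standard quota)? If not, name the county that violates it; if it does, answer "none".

Standard quotas: P4 5.514, P3 11.705, P1 10.684, P2 72.487, P8 2.610, P5 2.999.
Adams allocation: P4 6, P3 12, P1 11, P2 71, P8 3, P5 3.
P2 has quota 72.487 (lower 72, upper 73) but receives 71 — outside the quota interval.

P2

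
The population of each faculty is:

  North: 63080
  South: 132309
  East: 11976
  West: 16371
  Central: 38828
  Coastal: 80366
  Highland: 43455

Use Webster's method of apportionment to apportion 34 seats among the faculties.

North 6, South 12, East 1, West 1, Central 3, Coastal 7, Highland 4

Standard divisor 386385/34 ≈ 11364.265; standard quotas: North 5.551, South 11.643, East 1.054, West 1.441, Central 3.417, Coastal 7.072, Highland 3.824.
Rounding to the nearest integer gives North 6, South 12, East 1, West 1, Central 3, Coastal 7, Highland 4 — total 34, matching the house size, so no adjustment is needed.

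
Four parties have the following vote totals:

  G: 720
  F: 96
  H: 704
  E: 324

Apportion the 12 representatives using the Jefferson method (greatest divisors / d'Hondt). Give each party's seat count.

Standard divisor 1844/12 ≈ 153.667; standard quotas: G 4.685, F 0.625, H 4.581, E 2.108.
Rounding down gives 4, 0, 4, 2 = 10 seats, so the divisor must be adjusted.
With modified divisor 130: modified quotas G 5.538, F 0.738, H 5.415, E 2.492.
Rounding down: G 5, F 0, H 5, E 2 (total 12).

G: 5; F: 0; H: 5; E: 2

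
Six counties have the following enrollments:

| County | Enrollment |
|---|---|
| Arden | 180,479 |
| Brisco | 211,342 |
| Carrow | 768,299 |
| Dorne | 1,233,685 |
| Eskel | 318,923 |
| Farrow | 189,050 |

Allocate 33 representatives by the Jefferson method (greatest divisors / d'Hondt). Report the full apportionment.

Arden=2; Brisco=2; Carrow=9; Dorne=15; Eskel=3; Farrow=2

Standard divisor 2901778/33 ≈ 87932.667; standard quotas: Arden 2.052, Brisco 2.403, Carrow 8.737, Dorne 14.030, Eskel 3.627, Farrow 2.150.
Rounding down gives 2, 2, 8, 14, 3, 2 = 31 seats, so the divisor must be adjusted.
With modified divisor 81000: modified quotas Arden 2.228, Brisco 2.609, Carrow 9.485, Dorne 15.231, Eskel 3.937, Farrow 2.334.
Rounding down: Arden 2, Brisco 2, Carrow 9, Dorne 15, Eskel 3, Farrow 2 (total 33).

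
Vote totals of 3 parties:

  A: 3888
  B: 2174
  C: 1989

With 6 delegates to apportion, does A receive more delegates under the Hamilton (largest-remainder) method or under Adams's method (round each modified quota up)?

Hamilton: A 3, B 2, C 1.
Adams: A 2, B 2, C 2.
A gets 3 under Hamilton and 2 under Adams.

Hamilton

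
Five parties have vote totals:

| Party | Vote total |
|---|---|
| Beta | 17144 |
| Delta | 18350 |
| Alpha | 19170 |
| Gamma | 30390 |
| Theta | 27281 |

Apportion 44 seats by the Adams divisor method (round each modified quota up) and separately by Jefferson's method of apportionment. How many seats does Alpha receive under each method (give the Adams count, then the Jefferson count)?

8 and 7

Adams: Beta 7, Delta 7, Alpha 8, Gamma 12, Theta 10.
Jefferson: Beta 7, Delta 7, Alpha 7, Gamma 12, Theta 11.
Alpha gets 8 under Adams and 7 under Jefferson.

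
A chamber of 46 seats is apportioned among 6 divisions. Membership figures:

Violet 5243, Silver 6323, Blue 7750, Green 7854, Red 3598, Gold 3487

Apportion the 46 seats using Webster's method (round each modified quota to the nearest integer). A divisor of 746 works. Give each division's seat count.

With modified divisor 746: modified quotas Violet 7.028, Silver 8.476, Blue 10.389, Green 10.528, Red 4.823, Gold 4.674.
Rounding to the nearest integer: Violet 7, Silver 8, Blue 10, Green 11, Red 5, Gold 5 (total 46).

Violet=7, Silver=8, Blue=10, Green=11, Red=5, Gold=5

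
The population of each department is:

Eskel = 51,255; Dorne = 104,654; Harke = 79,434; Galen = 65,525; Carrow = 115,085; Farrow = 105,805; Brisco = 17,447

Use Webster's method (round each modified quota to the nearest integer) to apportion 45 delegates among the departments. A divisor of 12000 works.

Eskel 4, Dorne 9, Harke 7, Galen 5, Carrow 10, Farrow 9, Brisco 1

With modified divisor 12000: modified quotas Eskel 4.271, Dorne 8.721, Harke 6.620, Galen 5.460, Carrow 9.590, Farrow 8.817, Brisco 1.454.
Rounding to the nearest integer: Eskel 4, Dorne 9, Harke 7, Galen 5, Carrow 10, Farrow 9, Brisco 1 (total 45).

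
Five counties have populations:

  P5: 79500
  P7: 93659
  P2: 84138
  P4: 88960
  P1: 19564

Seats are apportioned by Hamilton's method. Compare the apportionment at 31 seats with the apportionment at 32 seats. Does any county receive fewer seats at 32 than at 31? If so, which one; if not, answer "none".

none

At 31 seats: P5 7, P7 8, P2 7, P4 7, P1 2.
At 32 seats: P5 7, P7 8, P2 7, P4 8, P1 2.
No county's allocation decreased.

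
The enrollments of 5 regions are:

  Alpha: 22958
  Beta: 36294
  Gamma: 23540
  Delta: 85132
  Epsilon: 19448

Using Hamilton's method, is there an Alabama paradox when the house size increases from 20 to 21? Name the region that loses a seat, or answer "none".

none

At 20 seats: Alpha 2, Beta 4, Gamma 3, Delta 9, Epsilon 2.
At 21 seats: Alpha 3, Beta 4, Gamma 3, Delta 9, Epsilon 2.
No region's allocation decreased.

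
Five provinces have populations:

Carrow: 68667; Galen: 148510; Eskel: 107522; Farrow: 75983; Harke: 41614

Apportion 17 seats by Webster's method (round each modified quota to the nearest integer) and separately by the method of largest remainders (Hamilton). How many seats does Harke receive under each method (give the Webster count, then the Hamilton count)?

2 and 1

Webster: Carrow 3, Galen 5, Eskel 4, Farrow 3, Harke 2.
Hamilton: Carrow 3, Galen 6, Eskel 4, Farrow 3, Harke 1.
Harke gets 2 under Webster and 1 under Hamilton.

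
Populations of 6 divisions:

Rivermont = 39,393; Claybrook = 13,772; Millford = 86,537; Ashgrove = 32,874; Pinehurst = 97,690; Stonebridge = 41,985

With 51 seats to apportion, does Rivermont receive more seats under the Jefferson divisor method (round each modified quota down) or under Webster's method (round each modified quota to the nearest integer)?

Jefferson: Rivermont 6, Claybrook 2, Millford 15, Ashgrove 5, Pinehurst 16, Stonebridge 7.
Webster: Rivermont 7, Claybrook 2, Millford 14, Ashgrove 5, Pinehurst 16, Stonebridge 7.
Rivermont gets 6 under Jefferson and 7 under Webster.

Webster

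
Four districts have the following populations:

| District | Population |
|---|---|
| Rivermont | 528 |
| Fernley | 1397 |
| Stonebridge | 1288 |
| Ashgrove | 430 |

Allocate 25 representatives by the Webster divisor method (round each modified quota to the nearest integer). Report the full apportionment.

Standard divisor 3643/25 ≈ 145.72; standard quotas: Rivermont 3.623, Fernley 9.587, Stonebridge 8.839, Ashgrove 2.951.
Rounding to the nearest integer gives 4, 10, 9, 3 = 26 seats, so the divisor must be adjusted.
With modified divisor 150: modified quotas Rivermont 3.520, Fernley 9.313, Stonebridge 8.587, Ashgrove 2.867.
Rounding to the nearest integer: Rivermont 4, Fernley 9, Stonebridge 9, Ashgrove 3 (total 25).

Rivermont: 4; Fernley: 9; Stonebridge: 9; Ashgrove: 3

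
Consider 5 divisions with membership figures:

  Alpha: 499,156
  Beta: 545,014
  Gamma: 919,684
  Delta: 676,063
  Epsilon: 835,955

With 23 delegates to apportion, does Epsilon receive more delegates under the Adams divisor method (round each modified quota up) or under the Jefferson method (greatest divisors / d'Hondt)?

Jefferson

Adams: Alpha 3, Beta 4, Gamma 6, Delta 5, Epsilon 5.
Jefferson: Alpha 3, Beta 4, Gamma 6, Delta 4, Epsilon 6.
Epsilon gets 5 under Adams and 6 under Jefferson.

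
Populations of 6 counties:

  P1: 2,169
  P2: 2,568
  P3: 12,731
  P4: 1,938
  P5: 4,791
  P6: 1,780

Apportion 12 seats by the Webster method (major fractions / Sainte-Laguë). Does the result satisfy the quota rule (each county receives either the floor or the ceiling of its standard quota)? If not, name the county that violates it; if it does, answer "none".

Standard quotas: P1 1.002, P2 1.186, P3 5.881, P4 0.895, P5 2.213, P6 0.822.
Webster allocation: P1 1, P2 1, P3 6, P4 1, P5 2, P6 1.
Every allocation lies between the lower and upper quota.

none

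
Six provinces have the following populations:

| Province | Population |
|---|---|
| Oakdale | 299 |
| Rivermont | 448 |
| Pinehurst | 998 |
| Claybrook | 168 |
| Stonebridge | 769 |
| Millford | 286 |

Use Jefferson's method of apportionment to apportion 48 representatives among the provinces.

Standard divisor 2968/48 ≈ 61.833; standard quotas: Oakdale 4.836, Rivermont 7.245, Pinehurst 16.140, Claybrook 2.717, Stonebridge 12.437, Millford 4.625.
Rounding down gives 4, 7, 16, 2, 12, 4 = 45 seats, so the divisor must be adjusted.
With modified divisor 58: modified quotas Oakdale 5.155, Rivermont 7.724, Pinehurst 17.207, Claybrook 2.897, Stonebridge 13.259, Millford 4.931.
Rounding down: Oakdale 5, Rivermont 7, Pinehurst 17, Claybrook 2, Stonebridge 13, Millford 4 (total 48).

Oakdale: 5, Rivermont: 7, Pinehurst: 17, Claybrook: 2, Stonebridge: 13, Millford: 4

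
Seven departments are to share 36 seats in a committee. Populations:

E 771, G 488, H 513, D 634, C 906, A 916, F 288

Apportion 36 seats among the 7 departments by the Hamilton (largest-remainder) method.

E: 6; G: 4; H: 4; D: 5; C: 7; A: 8; F: 2

The standard divisor is 4516/36 ≈ 125.444.
Standard quotas: E 6.146, G 3.890, H 4.089, D 5.054, C 7.222, A 7.302, F 2.296.
Lower quotas: E 6, G 3, H 4, D 5, C 7, A 7, F 2 (sum 34, leaving 2 seats).
Remainders in descending order: G 0.890, A 0.302, F 0.296, C 0.222, E 0.146, H 0.089, D 0.054.
Largest remainders: G, A receive the extra seats.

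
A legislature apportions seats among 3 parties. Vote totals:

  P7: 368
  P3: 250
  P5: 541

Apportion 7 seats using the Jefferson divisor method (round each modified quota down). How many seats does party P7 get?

2

Standard divisor 1159/7 ≈ 165.571; standard quotas: P7 2.223, P3 1.510, P5 3.267.
Rounding down gives 2, 1, 3 = 6 seats, so the divisor must be adjusted.
With modified divisor 130: modified quotas P7 2.831, P3 1.923, P5 4.162.
Rounding down: P7 2, P3 1, P5 4 (total 7).
P7 receives 2.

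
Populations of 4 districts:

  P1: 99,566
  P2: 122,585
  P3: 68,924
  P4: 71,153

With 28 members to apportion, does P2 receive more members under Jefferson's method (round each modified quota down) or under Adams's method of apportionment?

Jefferson

Jefferson: P1 8, P2 10, P3 5, P4 5.
Adams: P1 8, P2 9, P3 5, P4 6.
P2 gets 10 under Jefferson and 9 under Adams.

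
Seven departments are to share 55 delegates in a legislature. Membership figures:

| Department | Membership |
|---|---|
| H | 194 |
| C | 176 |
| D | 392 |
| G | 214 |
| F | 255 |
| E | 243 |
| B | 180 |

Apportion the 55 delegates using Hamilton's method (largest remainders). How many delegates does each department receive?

H: 6, C: 6, D: 13, G: 7, F: 9, E: 8, B: 6

The standard divisor is 1654/55 ≈ 30.073.
Standard quotas: H 6.451, C 5.852, D 13.035, G 7.116, F 8.479, E 8.080, B 5.985.
Lower quotas: H 6, C 5, D 13, G 7, F 8, E 8, B 5 (sum 52, leaving 3 seats).
Remainders in descending order: B 0.985, C 0.852, F 0.479, H 0.451, G 0.116, E 0.080, D 0.035.
The surplus seats go to B, C, F.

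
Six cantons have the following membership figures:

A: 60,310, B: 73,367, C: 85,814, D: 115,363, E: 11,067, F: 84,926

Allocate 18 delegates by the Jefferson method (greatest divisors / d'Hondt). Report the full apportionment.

Standard divisor 430847/18 ≈ 23935.944; standard quotas: A 2.520, B 3.065, C 3.585, D 4.820, E 0.462, F 3.548.
Rounding down gives 2, 3, 3, 4, 0, 3 = 15 seats, so the divisor must be adjusted.
With modified divisor 20700: modified quotas A 2.914, B 3.544, C 4.146, D 5.573, E 0.535, F 4.103.
Rounding down: A 2, B 3, C 4, D 5, E 0, F 4 (total 18).

A 2, B 3, C 4, D 5, E 0, F 4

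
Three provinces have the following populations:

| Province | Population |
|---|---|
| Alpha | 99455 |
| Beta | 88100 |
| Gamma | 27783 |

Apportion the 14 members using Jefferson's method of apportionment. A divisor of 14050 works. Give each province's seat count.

With modified divisor 14050: modified quotas Alpha 7.079, Beta 6.270, Gamma 1.977.
Rounding down: Alpha 7, Beta 6, Gamma 1 (total 14).

Alpha: 7; Beta: 6; Gamma: 1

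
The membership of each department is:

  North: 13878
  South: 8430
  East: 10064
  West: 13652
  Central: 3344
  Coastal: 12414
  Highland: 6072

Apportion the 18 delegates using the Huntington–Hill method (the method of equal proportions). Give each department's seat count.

With divisor 3974: modified quotas North 3.492, South 2.121, East 2.532, West 3.435, Central 0.841, Coastal 3.124, Highland 1.528.
Geometric-mean thresholds: North √(3·4)=3.464, South √(2·3)=2.449, East √(2·3)=2.449, West √(3·4)=3.464, Central (min 1), Coastal √(3·4)=3.464, Highland √(1·2)=1.414.
Each quota rounded against its threshold gives North 4, South 2, East 3, West 3, Central 1, Coastal 3, Highland 2 (total 18).

North 4, South 2, East 3, West 3, Central 1, Coastal 3, Highland 2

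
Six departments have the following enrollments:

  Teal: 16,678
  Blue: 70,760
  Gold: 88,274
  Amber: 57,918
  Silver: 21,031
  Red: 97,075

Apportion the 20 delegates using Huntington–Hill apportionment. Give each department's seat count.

Teal=1, Blue=4, Gold=5, Amber=3, Silver=1, Red=6

With divisor 17221: modified quotas Teal 0.968, Blue 4.109, Gold 5.126, Amber 3.363, Silver 1.221, Red 5.637.
Geometric-mean thresholds: Teal (min 1), Blue √(4·5)=4.472, Gold √(5·6)=5.477, Amber √(3·4)=3.464, Silver √(1·2)=1.414, Red √(5·6)=5.477.
Each quota rounded against its threshold gives Teal 1, Blue 4, Gold 5, Amber 3, Silver 1, Red 6 (total 20).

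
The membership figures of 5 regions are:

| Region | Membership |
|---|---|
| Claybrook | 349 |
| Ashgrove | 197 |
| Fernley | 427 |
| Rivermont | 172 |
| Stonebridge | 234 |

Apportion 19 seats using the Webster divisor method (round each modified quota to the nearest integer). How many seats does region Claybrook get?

5

Standard divisor 1379/19 ≈ 72.579; standard quotas: Claybrook 4.809, Ashgrove 2.714, Fernley 5.883, Rivermont 2.370, Stonebridge 3.224.
Rounding to the nearest integer gives Claybrook 5, Ashgrove 3, Fernley 6, Rivermont 2, Stonebridge 3 — total 19, matching the house size, so no adjustment is needed.
Claybrook receives 5.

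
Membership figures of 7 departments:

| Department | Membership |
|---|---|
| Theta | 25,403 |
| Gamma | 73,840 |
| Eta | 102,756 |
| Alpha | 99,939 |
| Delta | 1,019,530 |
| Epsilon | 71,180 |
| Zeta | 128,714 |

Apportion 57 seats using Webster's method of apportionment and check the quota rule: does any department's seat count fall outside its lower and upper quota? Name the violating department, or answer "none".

Delta

Standard quotas: Theta 0.952, Gamma 2.767, Eta 3.850, Alpha 3.744, Delta 38.198, Epsilon 2.667, Zeta 4.822.
Webster allocation: Theta 1, Gamma 3, Eta 4, Alpha 4, Delta 37, Epsilon 3, Zeta 5.
Delta has quota 38.198 (lower 38, upper 39) but receives 37 — outside the quota interval.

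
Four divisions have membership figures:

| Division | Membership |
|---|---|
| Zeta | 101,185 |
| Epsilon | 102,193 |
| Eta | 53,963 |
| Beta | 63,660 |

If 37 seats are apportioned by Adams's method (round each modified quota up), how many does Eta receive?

Standard divisor 321001/37 ≈ 8675.703; standard quotas: Zeta 11.663, Epsilon 11.779, Eta 6.220, Beta 7.338.
Rounding up gives 12, 12, 7, 8 = 39 seats, so the divisor must be adjusted.
With modified divisor 9150: modified quotas Zeta 11.058, Epsilon 11.169, Eta 5.898, Beta 6.957.
Rounding up: Zeta 12, Epsilon 12, Eta 6, Beta 7 (total 37).
Eta receives 6.

6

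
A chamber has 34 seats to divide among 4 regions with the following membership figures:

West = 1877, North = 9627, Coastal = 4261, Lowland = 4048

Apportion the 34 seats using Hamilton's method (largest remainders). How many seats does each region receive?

West 3; North 17; Coastal 7; Lowland 7

Standard divisor: 19813 ÷ 34 ≈ 582.735.
Standard quotas: West 3.2210, North 16.5204, Coastal 7.3121, Lowland 6.9466.
Lower quotas: West 3, North 16, Coastal 7, Lowland 6 (sum 32, leaving 2 seats).
Remainders in descending order: Lowland 0.9466, North 0.5204, Coastal 0.3121, West 0.2210.
Largest remainders: Lowland, North receive the extra seats.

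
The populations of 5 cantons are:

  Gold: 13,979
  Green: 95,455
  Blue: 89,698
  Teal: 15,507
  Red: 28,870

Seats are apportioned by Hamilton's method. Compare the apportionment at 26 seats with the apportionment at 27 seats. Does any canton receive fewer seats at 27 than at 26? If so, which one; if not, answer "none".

none

At 26 seats: Gold 1, Green 10, Blue 10, Teal 2, Red 3.
At 27 seats: Gold 1, Green 11, Blue 10, Teal 2, Red 3.
No canton's allocation decreased.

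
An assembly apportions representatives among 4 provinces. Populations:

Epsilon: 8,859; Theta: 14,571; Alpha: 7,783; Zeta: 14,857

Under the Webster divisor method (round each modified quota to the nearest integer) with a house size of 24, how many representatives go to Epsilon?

Standard divisor 46070/24 ≈ 1919.583; standard quotas: Epsilon 4.615, Theta 7.591, Alpha 4.055, Zeta 7.740.
Rounding to the nearest integer gives 5, 8, 4, 8 = 25 seats, so the divisor must be adjusted.
With modified divisor 1956: modified quotas Epsilon 4.529, Theta 7.449, Alpha 3.979, Zeta 7.596.
Rounding to the nearest integer: Epsilon 5, Theta 7, Alpha 4, Zeta 8 (total 24).
Epsilon receives 5.

5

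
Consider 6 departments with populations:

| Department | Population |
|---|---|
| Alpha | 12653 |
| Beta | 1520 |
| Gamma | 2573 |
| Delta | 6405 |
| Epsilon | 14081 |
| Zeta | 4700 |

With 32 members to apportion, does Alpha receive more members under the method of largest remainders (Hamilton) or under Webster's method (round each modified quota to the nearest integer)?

Hamilton: Alpha 10, Beta 1, Gamma 2, Delta 5, Epsilon 11, Zeta 3.
Webster: Alpha 9, Beta 1, Gamma 2, Delta 5, Epsilon 11, Zeta 4.
Alpha gets 10 under Hamilton and 9 under Webster.

Hamilton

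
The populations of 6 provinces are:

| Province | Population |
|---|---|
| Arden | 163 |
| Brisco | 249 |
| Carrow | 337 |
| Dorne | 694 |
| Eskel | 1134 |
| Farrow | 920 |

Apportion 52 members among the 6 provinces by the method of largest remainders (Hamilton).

Standard divisor: 3497 ÷ 52 ≈ 67.25.
Standard quotas: Arden 2.424, Brisco 3.703, Carrow 5.011, Dorne 10.320, Eskel 16.862, Farrow 13.680.
Lower quotas: Arden 2, Brisco 3, Carrow 5, Dorne 10, Eskel 16, Farrow 13 (sum 49, leaving 3 seats).
Remainders in descending order: Eskel 0.862, Brisco 0.703, Farrow 0.680, Arden 0.424, Dorne 0.320, Carrow 0.011.
The surplus seats go to Eskel, Brisco, Farrow.

Arden: 2; Brisco: 4; Carrow: 5; Dorne: 10; Eskel: 17; Farrow: 14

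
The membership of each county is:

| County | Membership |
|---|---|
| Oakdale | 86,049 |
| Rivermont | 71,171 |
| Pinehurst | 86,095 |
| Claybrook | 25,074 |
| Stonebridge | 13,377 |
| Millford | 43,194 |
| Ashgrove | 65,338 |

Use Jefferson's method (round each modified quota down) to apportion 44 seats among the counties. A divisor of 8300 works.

Oakdale 10, Rivermont 8, Pinehurst 10, Claybrook 3, Stonebridge 1, Millford 5, Ashgrove 7

With modified divisor 8300: modified quotas Oakdale 10.367, Rivermont 8.575, Pinehurst 10.373, Claybrook 3.021, Stonebridge 1.612, Millford 5.204, Ashgrove 7.872.
Rounding down: Oakdale 10, Rivermont 8, Pinehurst 10, Claybrook 3, Stonebridge 1, Millford 5, Ashgrove 7 (total 44).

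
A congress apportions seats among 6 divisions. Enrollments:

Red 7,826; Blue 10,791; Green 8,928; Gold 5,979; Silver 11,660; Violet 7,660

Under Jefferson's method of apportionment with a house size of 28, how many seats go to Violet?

Standard divisor 52844/28 ≈ 1887.286; standard quotas: Red 4.147, Blue 5.718, Green 4.731, Gold 3.168, Silver 6.178, Violet 4.059.
Rounding down gives 4, 5, 4, 3, 6, 4 = 26 seats, so the divisor must be adjusted.
With modified divisor 1700: modified quotas Red 4.604, Blue 6.348, Green 5.252, Gold 3.517, Silver 6.859, Violet 4.506.
Rounding down: Red 4, Blue 6, Green 5, Gold 3, Silver 6, Violet 4 (total 28).
Violet receives 4.

4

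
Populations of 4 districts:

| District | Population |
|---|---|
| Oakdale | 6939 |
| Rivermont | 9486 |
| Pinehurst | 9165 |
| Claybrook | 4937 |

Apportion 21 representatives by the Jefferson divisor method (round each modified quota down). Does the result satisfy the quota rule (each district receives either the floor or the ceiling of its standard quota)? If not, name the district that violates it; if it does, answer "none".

Standard quotas: Oakdale 4.773, Rivermont 6.526, Pinehurst 6.305, Claybrook 3.396.
Jefferson allocation: Oakdale 5, Rivermont 7, Pinehurst 6, Claybrook 3.
Every allocation lies between the lower and upper quota.

none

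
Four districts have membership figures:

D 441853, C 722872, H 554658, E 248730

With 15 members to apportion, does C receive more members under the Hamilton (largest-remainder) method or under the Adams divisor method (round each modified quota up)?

Hamilton: D 3, C 6, H 4, E 2.
Adams: D 4, C 5, H 4, E 2.
C gets 6 under Hamilton and 5 under Adams.

Hamilton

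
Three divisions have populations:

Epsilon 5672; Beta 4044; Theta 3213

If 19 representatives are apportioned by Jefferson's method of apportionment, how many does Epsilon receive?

8

Standard divisor 12929/19 ≈ 680.474; standard quotas: Epsilon 8.335, Beta 5.943, Theta 4.722.
Rounding down gives 8, 5, 4 = 17 seats, so the divisor must be adjusted.
With modified divisor 640: modified quotas Epsilon 8.863, Beta 6.319, Theta 5.020.
Rounding down: Epsilon 8, Beta 6, Theta 5 (total 19).
Epsilon receives 8.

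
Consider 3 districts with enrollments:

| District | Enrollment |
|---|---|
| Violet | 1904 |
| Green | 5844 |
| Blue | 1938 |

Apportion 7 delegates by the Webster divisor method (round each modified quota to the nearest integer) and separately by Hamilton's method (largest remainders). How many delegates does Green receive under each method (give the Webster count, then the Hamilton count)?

Webster: Violet 1, Green 5, Blue 1.
Hamilton: Violet 1, Green 4, Blue 2.
Green gets 5 under Webster and 4 under Hamilton.

5 and 4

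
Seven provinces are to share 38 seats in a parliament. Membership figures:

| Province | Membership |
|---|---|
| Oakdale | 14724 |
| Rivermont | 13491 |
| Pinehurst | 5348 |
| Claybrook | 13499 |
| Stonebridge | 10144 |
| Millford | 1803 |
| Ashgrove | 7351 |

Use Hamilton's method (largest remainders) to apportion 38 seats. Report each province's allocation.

Oakdale: 8, Rivermont: 8, Pinehurst: 3, Claybrook: 8, Stonebridge: 6, Millford: 1, Ashgrove: 4

Standard divisor: 66360 ÷ 38 ≈ 1746.316.
Standard quotas: Oakdale 8.4315, Rivermont 7.7254, Pinehurst 3.0624, Claybrook 7.7300, Stonebridge 5.8088, Millford 1.0325, Ashgrove 4.2094.
Lower quotas: Oakdale 8, Rivermont 7, Pinehurst 3, Claybrook 7, Stonebridge 5, Millford 1, Ashgrove 4 (sum 35, leaving 3 seats).
Remainders in descending order: Stonebridge 0.8088, Claybrook 0.7300, Rivermont 0.7254, Oakdale 0.4315, Ashgrove 0.2094, Pinehurst 0.0624, Millford 0.0325.
The surplus seats go to Stonebridge, Claybrook, Rivermont.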